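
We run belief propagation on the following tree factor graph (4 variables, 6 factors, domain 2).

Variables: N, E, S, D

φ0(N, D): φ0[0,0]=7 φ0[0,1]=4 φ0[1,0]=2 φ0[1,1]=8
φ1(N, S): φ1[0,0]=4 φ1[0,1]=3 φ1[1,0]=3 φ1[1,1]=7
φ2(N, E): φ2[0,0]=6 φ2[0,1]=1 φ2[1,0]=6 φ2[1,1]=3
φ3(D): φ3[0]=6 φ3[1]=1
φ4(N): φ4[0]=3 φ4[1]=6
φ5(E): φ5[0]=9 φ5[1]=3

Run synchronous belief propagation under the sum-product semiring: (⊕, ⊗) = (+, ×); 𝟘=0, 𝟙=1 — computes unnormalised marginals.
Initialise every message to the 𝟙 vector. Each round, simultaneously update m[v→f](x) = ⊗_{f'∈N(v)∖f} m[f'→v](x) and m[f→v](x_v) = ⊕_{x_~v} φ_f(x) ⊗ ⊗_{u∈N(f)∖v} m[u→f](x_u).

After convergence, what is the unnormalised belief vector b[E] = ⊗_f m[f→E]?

init: all messages = 𝟙 over 2 values
r1 m[φ0→N] = [11, 10]
r1 m[φ0→D] = [9, 12]
r1 m[φ1→N] = [7, 10]
r1 m[φ1→S] = [7, 10]
r1 m[φ2→N] = [7, 9]
r1 m[φ2→E] = [12, 4]
r1 m[φ3→D] = [6, 1]
r1 m[φ4→N] = [3, 6]
r1 m[φ5→E] = [9, 3]
r1 m[N→φ0] = [1, 1]
r1 m[N→φ1] = [1, 1]
r1 m[N→φ2] = [1, 1]
r1 m[N→φ4] = [1, 1]
r1 m[E→φ2] = [1, 1]
r1 m[E→φ5] = [1, 1]
r1 m[S→φ1] = [1, 1]
r1 m[D→φ0] = [1, 1]
r1 m[D→φ3] = [1, 1]
r2 m[φ0→N] = [11, 10]
r2 m[φ0→D] = [9, 12]
r2 m[φ1→N] = [7, 10]
r2 m[φ1→S] = [7, 10]
r2 m[φ2→N] = [7, 9]
r2 m[φ2→E] = [12, 4]
r2 m[φ3→D] = [6, 1]
r2 m[φ4→N] = [3, 6]
r2 m[φ5→E] = [9, 3]
r2 m[N→φ0] = [147, 540]
r2 m[N→φ1] = [231, 540]
r2 m[N→φ2] = [231, 600]
r2 m[N→φ4] = [539, 900]
r2 m[E→φ2] = [9, 3]
r2 m[E→φ5] = [12, 4]
r2 m[S→φ1] = [1, 1]
r2 m[D→φ0] = [6, 1]
r2 m[D→φ3] = [9, 12]
r3 m[φ0→N] = [46, 20]
r3 m[φ0→D] = [2109, 4908]
r3 m[φ1→N] = [7, 10]
r3 m[φ1→S] = [2544, 4473]
r3 m[φ2→N] = [57, 63]
r3 m[φ2→E] = [4986, 2031]
r3 m[φ3→D] = [6, 1]
r3 m[φ4→N] = [3, 6]
r3 m[φ5→E] = [9, 3]
r3 m[N→φ0] = [147, 540]
r3 m[N→φ1] = [231, 540]
r3 m[N→φ2] = [231, 600]
r3 m[N→φ4] = [539, 900]
r3 m[E→φ2] = [9, 3]
r3 m[E→φ5] = [12, 4]
r3 m[S→φ1] = [1, 1]
r3 m[D→φ0] = [6, 1]
r3 m[D→φ3] = [9, 12]
r4 m[φ0→N] = [46, 20]
r4 m[φ0→D] = [2109, 4908]
r4 m[φ1→N] = [7, 10]
r4 m[φ1→S] = [2544, 4473]
r4 m[φ2→N] = [57, 63]
r4 m[φ2→E] = [4986, 2031]
r4 m[φ3→D] = [6, 1]
r4 m[φ4→N] = [3, 6]
r4 m[φ5→E] = [9, 3]
r4 m[N→φ0] = [1197, 3780]
r4 m[N→φ1] = [7866, 7560]
r4 m[N→φ2] = [966, 1200]
r4 m[N→φ4] = [18354, 12600]
r4 m[E→φ2] = [9, 3]
r4 m[E→φ5] = [4986, 2031]
r4 m[S→φ1] = [1, 1]
r4 m[D→φ0] = [6, 1]
r4 m[D→φ3] = [2109, 4908]
r5 m[φ0→N] = [46, 20]
r5 m[φ0→D] = [15939, 35028]
r5 m[φ1→N] = [7, 10]
r5 m[φ1→S] = [54144, 76518]
r5 m[φ2→N] = [57, 63]
r5 m[φ2→E] = [12996, 4566]
r5 m[φ3→D] = [6, 1]
r5 m[φ4→N] = [3, 6]
r5 m[φ5→E] = [9, 3]
r5 m[N→φ0] = [1197, 3780]
r5 m[N→φ1] = [7866, 7560]
r5 m[N→φ2] = [966, 1200]
r5 m[N→φ4] = [18354, 12600]
r5 m[E→φ2] = [9, 3]
r5 m[E→φ5] = [4986, 2031]
r5 m[S→φ1] = [1, 1]
r5 m[D→φ0] = [6, 1]
r5 m[D→φ3] = [2109, 4908]
r6 m[φ0→N] = [46, 20]
r6 m[φ0→D] = [15939, 35028]
r6 m[φ1→N] = [7, 10]
r6 m[φ1→S] = [54144, 76518]
r6 m[φ2→N] = [57, 63]
r6 m[φ2→E] = [12996, 4566]
r6 m[φ3→D] = [6, 1]
r6 m[φ4→N] = [3, 6]
r6 m[φ5→E] = [9, 3]
r6 m[N→φ0] = [1197, 3780]
r6 m[N→φ1] = [7866, 7560]
r6 m[N→φ2] = [966, 1200]
r6 m[N→φ4] = [18354, 12600]
r6 m[E→φ2] = [9, 3]
r6 m[E→φ5] = [12996, 4566]
r6 m[S→φ1] = [1, 1]
r6 m[D→φ0] = [6, 1]
r6 m[D→φ3] = [15939, 35028]
r7 m[φ0→N] = [46, 20]
r7 m[φ0→D] = [15939, 35028]
r7 m[φ1→N] = [7, 10]
r7 m[φ1→S] = [54144, 76518]
r7 m[φ2→N] = [57, 63]
r7 m[φ2→E] = [12996, 4566]
r7 m[φ3→D] = [6, 1]
r7 m[φ4→N] = [3, 6]
r7 m[φ5→E] = [9, 3]
r7 m[N→φ0] = [1197, 3780]
r7 m[N→φ1] = [7866, 7560]
r7 m[N→φ2] = [966, 1200]
r7 m[N→φ4] = [18354, 12600]
r7 m[E→φ2] = [9, 3]
r7 m[E→φ5] = [12996, 4566]
r7 m[S→φ1] = [1, 1]
r7 m[D→φ0] = [6, 1]
r7 m[D→φ3] = [15939, 35028]
fixed point reached at round 7
b[E] = ⊗ incoming = [116964, 13698]

b[E] = [116964, 13698]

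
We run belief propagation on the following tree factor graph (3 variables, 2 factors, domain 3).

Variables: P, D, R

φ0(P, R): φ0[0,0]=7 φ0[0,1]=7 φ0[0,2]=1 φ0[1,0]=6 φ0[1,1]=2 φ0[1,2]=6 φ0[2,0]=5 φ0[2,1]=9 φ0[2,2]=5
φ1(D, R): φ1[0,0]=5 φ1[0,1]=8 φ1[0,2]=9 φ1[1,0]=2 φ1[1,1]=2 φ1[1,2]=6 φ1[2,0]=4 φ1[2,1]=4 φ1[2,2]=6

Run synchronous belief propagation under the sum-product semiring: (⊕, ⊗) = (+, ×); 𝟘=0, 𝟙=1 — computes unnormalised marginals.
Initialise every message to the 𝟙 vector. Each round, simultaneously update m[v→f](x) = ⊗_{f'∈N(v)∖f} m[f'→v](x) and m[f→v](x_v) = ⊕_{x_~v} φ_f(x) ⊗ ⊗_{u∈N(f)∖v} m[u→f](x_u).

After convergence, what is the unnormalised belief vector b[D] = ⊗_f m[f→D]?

init: all messages = 𝟙 over 3 values
r1 m[φ0→P] = [15, 14, 19]
r1 m[φ0→R] = [18, 18, 12]
r1 m[φ1→D] = [22, 10, 14]
r1 m[φ1→R] = [11, 14, 21]
r1 m[P→φ0] = [1, 1, 1]
r1 m[D→φ1] = [1, 1, 1]
r1 m[R→φ0] = [1, 1, 1]
r1 m[R→φ1] = [1, 1, 1]
r2 m[φ0→P] = [15, 14, 19]
r2 m[φ0→R] = [18, 18, 12]
r2 m[φ1→D] = [22, 10, 14]
r2 m[φ1→R] = [11, 14, 21]
r2 m[P→φ0] = [1, 1, 1]
r2 m[D→φ1] = [1, 1, 1]
r2 m[R→φ0] = [11, 14, 21]
r2 m[R→φ1] = [18, 18, 12]
r3 m[φ0→P] = [196, 220, 286]
r3 m[φ0→R] = [18, 18, 12]
r3 m[φ1→D] = [342, 144, 216]
r3 m[φ1→R] = [11, 14, 21]
r3 m[P→φ0] = [1, 1, 1]
r3 m[D→φ1] = [1, 1, 1]
r3 m[R→φ0] = [11, 14, 21]
r3 m[R→φ1] = [18, 18, 12]
r4 m[φ0→P] = [196, 220, 286]
r4 m[φ0→R] = [18, 18, 12]
r4 m[φ1→D] = [342, 144, 216]
r4 m[φ1→R] = [11, 14, 21]
r4 m[P→φ0] = [1, 1, 1]
r4 m[D→φ1] = [1, 1, 1]
r4 m[R→φ0] = [11, 14, 21]
r4 m[R→φ1] = [18, 18, 12]
fixed point reached at round 4
b[D] = ⊗ incoming = [342, 144, 216]

b[D] = [342, 144, 216]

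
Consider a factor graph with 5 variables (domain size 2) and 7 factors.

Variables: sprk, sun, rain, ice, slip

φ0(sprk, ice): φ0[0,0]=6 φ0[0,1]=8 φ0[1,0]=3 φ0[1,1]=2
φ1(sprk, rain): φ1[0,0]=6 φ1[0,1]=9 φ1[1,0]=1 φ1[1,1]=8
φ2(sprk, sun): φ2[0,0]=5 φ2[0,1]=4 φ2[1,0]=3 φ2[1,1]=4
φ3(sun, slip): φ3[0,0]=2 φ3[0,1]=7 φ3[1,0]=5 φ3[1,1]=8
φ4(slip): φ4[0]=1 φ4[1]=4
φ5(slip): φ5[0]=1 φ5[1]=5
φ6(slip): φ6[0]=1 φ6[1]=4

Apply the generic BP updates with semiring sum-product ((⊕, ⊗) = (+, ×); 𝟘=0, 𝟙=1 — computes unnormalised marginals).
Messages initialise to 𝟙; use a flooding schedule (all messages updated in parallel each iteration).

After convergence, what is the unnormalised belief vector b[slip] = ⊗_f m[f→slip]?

b[slip] = [7470, 1316400]

init: all messages = 𝟙 over 2 values
r1 m[φ0→sprk] = [14, 5]
r1 m[φ0→ice] = [9, 10]
r1 m[φ1→sprk] = [15, 9]
r1 m[φ1→rain] = [7, 17]
r1 m[φ2→sprk] = [9, 7]
r1 m[φ2→sun] = [8, 8]
r1 m[φ3→sun] = [9, 13]
r1 m[φ3→slip] = [7, 15]
r1 m[φ4→slip] = [1, 4]
r1 m[φ5→slip] = [1, 5]
r1 m[φ6→slip] = [1, 4]
r1 m[sprk→φ0] = [1, 1]
r1 m[sprk→φ1] = [1, 1]
r1 m[sprk→φ2] = [1, 1]
r1 m[sun→φ2] = [1, 1]
r1 m[sun→φ3] = [1, 1]
r1 m[rain→φ1] = [1, 1]
r1 m[ice→φ0] = [1, 1]
r1 m[slip→φ3] = [1, 1]
r1 m[slip→φ4] = [1, 1]
r1 m[slip→φ5] = [1, 1]
r1 m[slip→φ6] = [1, 1]
r2 m[φ0→sprk] = [14, 5]
r2 m[φ0→ice] = [9, 10]
r2 m[φ1→sprk] = [15, 9]
r2 m[φ1→rain] = [7, 17]
r2 m[φ2→sprk] = [9, 7]
r2 m[φ2→sun] = [8, 8]
r2 m[φ3→sun] = [9, 13]
r2 m[φ3→slip] = [7, 15]
r2 m[φ4→slip] = [1, 4]
r2 m[φ5→slip] = [1, 5]
r2 m[φ6→slip] = [1, 4]
r2 m[sprk→φ0] = [135, 63]
r2 m[sprk→φ1] = [126, 35]
r2 m[sprk→φ2] = [210, 45]
r2 m[sun→φ2] = [9, 13]
r2 m[sun→φ3] = [8, 8]
r2 m[rain→φ1] = [1, 1]
r2 m[ice→φ0] = [1, 1]
r2 m[slip→φ3] = [1, 80]
r2 m[slip→φ4] = [7, 300]
r2 m[slip→φ5] = [7, 240]
r2 m[slip→φ6] = [7, 300]
r3 m[φ0→sprk] = [14, 5]
r3 m[φ0→ice] = [999, 1206]
r3 m[φ1→sprk] = [15, 9]
r3 m[φ1→rain] = [791, 1414]
r3 m[φ2→sprk] = [97, 79]
r3 m[φ2→sun] = [1185, 1020]
r3 m[φ3→sun] = [562, 645]
r3 m[φ3→slip] = [56, 120]
r3 m[φ4→slip] = [1, 4]
r3 m[φ5→slip] = [1, 5]
r3 m[φ6→slip] = [1, 4]
r3 m[sprk→φ0] = [135, 63]
r3 m[sprk→φ1] = [126, 35]
r3 m[sprk→φ2] = [210, 45]
r3 m[sun→φ2] = [9, 13]
r3 m[sun→φ3] = [8, 8]
r3 m[rain→φ1] = [1, 1]
r3 m[ice→φ0] = [1, 1]
r3 m[slip→φ3] = [1, 80]
r3 m[slip→φ4] = [7, 300]
r3 m[slip→φ5] = [7, 240]
r3 m[slip→φ6] = [7, 300]
r4 m[φ0→sprk] = [14, 5]
r4 m[φ0→ice] = [999, 1206]
r4 m[φ1→sprk] = [15, 9]
r4 m[φ1→rain] = [791, 1414]
r4 m[φ2→sprk] = [97, 79]
r4 m[φ2→sun] = [1185, 1020]
r4 m[φ3→sun] = [562, 645]
r4 m[φ3→slip] = [56, 120]
r4 m[φ4→slip] = [1, 4]
r4 m[φ5→slip] = [1, 5]
r4 m[φ6→slip] = [1, 4]
r4 m[sprk→φ0] = [1455, 711]
r4 m[sprk→φ1] = [1358, 395]
r4 m[sprk→φ2] = [210, 45]
r4 m[sun→φ2] = [562, 645]
r4 m[sun→φ3] = [1185, 1020]
r4 m[rain→φ1] = [1, 1]
r4 m[ice→φ0] = [1, 1]
r4 m[slip→φ3] = [1, 80]
r4 m[slip→φ4] = [56, 2400]
r4 m[slip→φ5] = [56, 1920]
r4 m[slip→φ6] = [56, 2400]
r5 m[φ0→sprk] = [14, 5]
r5 m[φ0→ice] = [10863, 13062]
r5 m[φ1→sprk] = [15, 9]
r5 m[φ1→rain] = [8543, 15382]
r5 m[φ2→sprk] = [5390, 4266]
r5 m[φ2→sun] = [1185, 1020]
r5 m[φ3→sun] = [562, 645]
r5 m[φ3→slip] = [7470, 16455]
r5 m[φ4→slip] = [1, 4]
r5 m[φ5→slip] = [1, 5]
r5 m[φ6→slip] = [1, 4]
r5 m[sprk→φ0] = [1455, 711]
r5 m[sprk→φ1] = [1358, 395]
r5 m[sprk→φ2] = [210, 45]
r5 m[sun→φ2] = [562, 645]
r5 m[sun→φ3] = [1185, 1020]
r5 m[rain→φ1] = [1, 1]
r5 m[ice→φ0] = [1, 1]
r5 m[slip→φ3] = [1, 80]
r5 m[slip→φ4] = [56, 2400]
r5 m[slip→φ5] = [56, 1920]
r5 m[slip→φ6] = [56, 2400]
r6 m[φ0→sprk] = [14, 5]
r6 m[φ0→ice] = [10863, 13062]
r6 m[φ1→sprk] = [15, 9]
r6 m[φ1→rain] = [8543, 15382]
r6 m[φ2→sprk] = [5390, 4266]
r6 m[φ2→sun] = [1185, 1020]
r6 m[φ3→sun] = [562, 645]
r6 m[φ3→slip] = [7470, 16455]
r6 m[φ4→slip] = [1, 4]
r6 m[φ5→slip] = [1, 5]
r6 m[φ6→slip] = [1, 4]
r6 m[sprk→φ0] = [80850, 38394]
r6 m[sprk→φ1] = [75460, 21330]
r6 m[sprk→φ2] = [210, 45]
r6 m[sun→φ2] = [562, 645]
r6 m[sun→φ3] = [1185, 1020]
r6 m[rain→φ1] = [1, 1]
r6 m[ice→φ0] = [1, 1]
r6 m[slip→φ3] = [1, 80]
r6 m[slip→φ4] = [7470, 329100]
r6 m[slip→φ5] = [7470, 263280]
r6 m[slip→φ6] = [7470, 329100]
r7 m[φ0→sprk] = [14, 5]
r7 m[φ0→ice] = [600282, 723588]
r7 m[φ1→sprk] = [15, 9]
r7 m[φ1→rain] = [474090, 849780]
r7 m[φ2→sprk] = [5390, 4266]
r7 m[φ2→sun] = [1185, 1020]
r7 m[φ3→sun] = [562, 645]
r7 m[φ3→slip] = [7470, 16455]
r7 m[φ4→slip] = [1, 4]
r7 m[φ5→slip] = [1, 5]
r7 m[φ6→slip] = [1, 4]
r7 m[sprk→φ0] = [80850, 38394]
r7 m[sprk→φ1] = [75460, 21330]
r7 m[sprk→φ2] = [210, 45]
r7 m[sun→φ2] = [562, 645]
r7 m[sun→φ3] = [1185, 1020]
r7 m[rain→φ1] = [1, 1]
r7 m[ice→φ0] = [1, 1]
r7 m[slip→φ3] = [1, 80]
r7 m[slip→φ4] = [7470, 329100]
r7 m[slip→φ5] = [7470, 263280]
r7 m[slip→φ6] = [7470, 329100]
r8 m[φ0→sprk] = [14, 5]
r8 m[φ0→ice] = [600282, 723588]
r8 m[φ1→sprk] = [15, 9]
r8 m[φ1→rain] = [474090, 849780]
r8 m[φ2→sprk] = [5390, 4266]
r8 m[φ2→sun] = [1185, 1020]
r8 m[φ3→sun] = [562, 645]
r8 m[φ3→slip] = [7470, 16455]
r8 m[φ4→slip] = [1, 4]
r8 m[φ5→slip] = [1, 5]
r8 m[φ6→slip] = [1, 4]
r8 m[sprk→φ0] = [80850, 38394]
r8 m[sprk→φ1] = [75460, 21330]
r8 m[sprk→φ2] = [210, 45]
r8 m[sun→φ2] = [562, 645]
r8 m[sun→φ3] = [1185, 1020]
r8 m[rain→φ1] = [1, 1]
r8 m[ice→φ0] = [1, 1]
r8 m[slip→φ3] = [1, 80]
r8 m[slip→φ4] = [7470, 329100]
r8 m[slip→φ5] = [7470, 263280]
r8 m[slip→φ6] = [7470, 329100]
fixed point reached at round 8
b[slip] = ⊗ incoming = [7470, 1316400]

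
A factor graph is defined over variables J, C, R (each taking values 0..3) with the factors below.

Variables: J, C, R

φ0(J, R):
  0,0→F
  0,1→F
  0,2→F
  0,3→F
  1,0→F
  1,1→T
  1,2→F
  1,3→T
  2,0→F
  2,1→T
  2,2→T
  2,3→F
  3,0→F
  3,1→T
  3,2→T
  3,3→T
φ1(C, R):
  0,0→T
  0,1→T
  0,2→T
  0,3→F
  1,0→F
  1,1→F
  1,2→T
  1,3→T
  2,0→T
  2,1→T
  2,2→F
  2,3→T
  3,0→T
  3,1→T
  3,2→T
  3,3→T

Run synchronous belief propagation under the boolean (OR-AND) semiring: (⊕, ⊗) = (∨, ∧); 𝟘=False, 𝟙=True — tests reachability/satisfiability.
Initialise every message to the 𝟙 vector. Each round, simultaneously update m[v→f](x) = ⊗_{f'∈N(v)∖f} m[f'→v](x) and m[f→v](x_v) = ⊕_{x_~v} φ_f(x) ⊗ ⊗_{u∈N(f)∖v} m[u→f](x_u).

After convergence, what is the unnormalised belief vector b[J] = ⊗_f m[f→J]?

b[J] = [F, T, T, T]

init: all messages = 𝟙 over 4 values
r1 m[φ0→J] = [F, T, T, T]
r1 m[φ0→R] = [F, T, T, T]
r1 m[φ1→C] = [T, T, T, T]
r1 m[φ1→R] = [T, T, T, T]
r1 m[J→φ0] = [T, T, T, T]
r1 m[C→φ1] = [T, T, T, T]
r1 m[R→φ0] = [T, T, T, T]
r1 m[R→φ1] = [T, T, T, T]
r2 m[φ0→J] = [F, T, T, T]
r2 m[φ0→R] = [F, T, T, T]
r2 m[φ1→C] = [T, T, T, T]
r2 m[φ1→R] = [T, T, T, T]
r2 m[J→φ0] = [T, T, T, T]
r2 m[C→φ1] = [T, T, T, T]
r2 m[R→φ0] = [T, T, T, T]
r2 m[R→φ1] = [F, T, T, T]
r3 m[φ0→J] = [F, T, T, T]
r3 m[φ0→R] = [F, T, T, T]
r3 m[φ1→C] = [T, T, T, T]
r3 m[φ1→R] = [T, T, T, T]
r3 m[J→φ0] = [T, T, T, T]
r3 m[C→φ1] = [T, T, T, T]
r3 m[R→φ0] = [T, T, T, T]
r3 m[R→φ1] = [F, T, T, T]
fixed point reached at round 3
b[J] = ⊗ incoming = [F, T, T, T]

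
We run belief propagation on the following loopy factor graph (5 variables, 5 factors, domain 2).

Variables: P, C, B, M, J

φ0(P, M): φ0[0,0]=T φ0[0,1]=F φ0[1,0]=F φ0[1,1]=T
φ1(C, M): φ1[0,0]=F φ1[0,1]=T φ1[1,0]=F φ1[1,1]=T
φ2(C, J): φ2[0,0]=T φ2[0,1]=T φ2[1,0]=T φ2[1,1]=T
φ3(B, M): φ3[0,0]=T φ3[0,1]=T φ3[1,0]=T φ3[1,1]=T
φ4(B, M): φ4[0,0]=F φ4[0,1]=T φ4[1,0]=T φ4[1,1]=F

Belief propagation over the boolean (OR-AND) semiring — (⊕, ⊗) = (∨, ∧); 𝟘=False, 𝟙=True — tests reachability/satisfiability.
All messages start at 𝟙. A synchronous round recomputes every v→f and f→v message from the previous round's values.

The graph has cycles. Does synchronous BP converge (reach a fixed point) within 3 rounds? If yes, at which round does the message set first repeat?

NOT CONVERGED within 3 rounds

init: all messages = 𝟙 over 2 values
r1 m[φ0→P] = [T, T]
r1 m[φ0→M] = [T, T]
r1 m[φ1→C] = [T, T]
r1 m[φ1→M] = [F, T]
r1 m[φ2→C] = [T, T]
r1 m[φ2→J] = [T, T]
r1 m[φ3→B] = [T, T]
r1 m[φ3→M] = [T, T]
r1 m[φ4→B] = [T, T]
r1 m[φ4→M] = [T, T]
r1 m[P→φ0] = [T, T]
r1 m[C→φ1] = [T, T]
r1 m[C→φ2] = [T, T]
r1 m[B→φ3] = [T, T]
r1 m[B→φ4] = [T, T]
r1 m[M→φ0] = [T, T]
r1 m[M→φ1] = [T, T]
r1 m[M→φ3] = [T, T]
r1 m[M→φ4] = [T, T]
r1 m[J→φ2] = [T, T]
r2 m[φ0→P] = [T, T]
r2 m[φ0→M] = [T, T]
r2 m[φ1→C] = [T, T]
r2 m[φ1→M] = [F, T]
r2 m[φ2→C] = [T, T]
r2 m[φ2→J] = [T, T]
r2 m[φ3→B] = [T, T]
r2 m[φ3→M] = [T, T]
r2 m[φ4→B] = [T, T]
r2 m[φ4→M] = [T, T]
r2 m[P→φ0] = [T, T]
r2 m[C→φ1] = [T, T]
r2 m[C→φ2] = [T, T]
r2 m[B→φ3] = [T, T]
r2 m[B→φ4] = [T, T]
r2 m[M→φ0] = [F, T]
r2 m[M→φ1] = [T, T]
r2 m[M→φ3] = [F, T]
r2 m[M→φ4] = [F, T]
r2 m[J→φ2] = [T, T]
r3 m[φ0→P] = [F, T]
r3 m[φ0→M] = [T, T]
r3 m[φ1→C] = [T, T]
r3 m[φ1→M] = [F, T]
r3 m[φ2→C] = [T, T]
r3 m[φ2→J] = [T, T]
r3 m[φ3→B] = [T, T]
r3 m[φ3→M] = [T, T]
r3 m[φ4→B] = [T, F]
r3 m[φ4→M] = [T, T]
r3 m[P→φ0] = [T, T]
r3 m[C→φ1] = [T, T]
r3 m[C→φ2] = [T, T]
r3 m[B→φ3] = [T, T]
r3 m[B→φ4] = [T, T]
r3 m[M→φ0] = [F, T]
r3 m[M→φ1] = [T, T]
r3 m[M→φ3] = [F, T]
r3 m[M→φ4] = [F, T]
r3 m[J→φ2] = [T, T]
no fixed point within 3 rounds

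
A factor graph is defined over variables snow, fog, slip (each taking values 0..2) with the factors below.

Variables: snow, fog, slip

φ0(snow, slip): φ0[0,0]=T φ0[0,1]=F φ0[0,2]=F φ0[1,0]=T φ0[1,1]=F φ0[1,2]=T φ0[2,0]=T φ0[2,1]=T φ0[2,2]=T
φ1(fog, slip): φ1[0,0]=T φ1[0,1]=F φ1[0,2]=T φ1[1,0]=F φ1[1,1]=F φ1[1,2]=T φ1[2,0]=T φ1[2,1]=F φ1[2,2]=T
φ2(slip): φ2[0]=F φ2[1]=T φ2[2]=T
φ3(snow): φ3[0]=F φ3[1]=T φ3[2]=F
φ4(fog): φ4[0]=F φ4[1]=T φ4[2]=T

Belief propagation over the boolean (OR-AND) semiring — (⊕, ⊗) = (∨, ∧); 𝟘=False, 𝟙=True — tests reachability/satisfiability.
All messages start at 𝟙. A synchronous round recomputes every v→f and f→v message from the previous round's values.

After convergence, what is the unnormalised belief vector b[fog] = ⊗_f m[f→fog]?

init: all messages = 𝟙 over 3 values
r1 m[φ0→snow] = [T, T, T]
r1 m[φ0→slip] = [T, T, T]
r1 m[φ1→fog] = [T, T, T]
r1 m[φ1→slip] = [T, F, T]
r1 m[φ2→slip] = [F, T, T]
r1 m[φ3→snow] = [F, T, F]
r1 m[φ4→fog] = [F, T, T]
r1 m[snow→φ0] = [T, T, T]
r1 m[snow→φ3] = [T, T, T]
r1 m[fog→φ1] = [T, T, T]
r1 m[fog→φ4] = [T, T, T]
r1 m[slip→φ0] = [T, T, T]
r1 m[slip→φ1] = [T, T, T]
r1 m[slip→φ2] = [T, T, T]
r2 m[φ0→snow] = [T, T, T]
r2 m[φ0→slip] = [T, T, T]
r2 m[φ1→fog] = [T, T, T]
r2 m[φ1→slip] = [T, F, T]
r2 m[φ2→slip] = [F, T, T]
r2 m[φ3→snow] = [F, T, F]
r2 m[φ4→fog] = [F, T, T]
r2 m[snow→φ0] = [F, T, F]
r2 m[snow→φ3] = [T, T, T]
r2 m[fog→φ1] = [F, T, T]
r2 m[fog→φ4] = [T, T, T]
r2 m[slip→φ0] = [F, F, T]
r2 m[slip→φ1] = [F, T, T]
r2 m[slip→φ2] = [T, F, T]
r3 m[φ0→snow] = [F, T, T]
r3 m[φ0→slip] = [T, F, T]
r3 m[φ1→fog] = [T, T, T]
r3 m[φ1→slip] = [T, F, T]
r3 m[φ2→slip] = [F, T, T]
r3 m[φ3→snow] = [F, T, F]
r3 m[φ4→fog] = [F, T, T]
r3 m[snow→φ0] = [F, T, F]
r3 m[snow→φ3] = [T, T, T]
r3 m[fog→φ1] = [F, T, T]
r3 m[fog→φ4] = [T, T, T]
r3 m[slip→φ0] = [F, F, T]
r3 m[slip→φ1] = [F, T, T]
r3 m[slip→φ2] = [T, F, T]
r4 m[φ0→snow] = [F, T, T]
r4 m[φ0→slip] = [T, F, T]
r4 m[φ1→fog] = [T, T, T]
r4 m[φ1→slip] = [T, F, T]
r4 m[φ2→slip] = [F, T, T]
r4 m[φ3→snow] = [F, T, F]
r4 m[φ4→fog] = [F, T, T]
r4 m[snow→φ0] = [F, T, F]
r4 m[snow→φ3] = [F, T, T]
r4 m[fog→φ1] = [F, T, T]
r4 m[fog→φ4] = [T, T, T]
r4 m[slip→φ0] = [F, F, T]
r4 m[slip→φ1] = [F, F, T]
r4 m[slip→φ2] = [T, F, T]
r5 m[φ0→snow] = [F, T, T]
r5 m[φ0→slip] = [T, F, T]
r5 m[φ1→fog] = [T, T, T]
r5 m[φ1→slip] = [T, F, T]
r5 m[φ2→slip] = [F, T, T]
r5 m[φ3→snow] = [F, T, F]
r5 m[φ4→fog] = [F, T, T]
r5 m[snow→φ0] = [F, T, F]
r5 m[snow→φ3] = [F, T, T]
r5 m[fog→φ1] = [F, T, T]
r5 m[fog→φ4] = [T, T, T]
r5 m[slip→φ0] = [F, F, T]
r5 m[slip→φ1] = [F, F, T]
r5 m[slip→φ2] = [T, F, T]
fixed point reached at round 5
b[fog] = ⊗ incoming = [F, T, T]

b[fog] = [F, T, T]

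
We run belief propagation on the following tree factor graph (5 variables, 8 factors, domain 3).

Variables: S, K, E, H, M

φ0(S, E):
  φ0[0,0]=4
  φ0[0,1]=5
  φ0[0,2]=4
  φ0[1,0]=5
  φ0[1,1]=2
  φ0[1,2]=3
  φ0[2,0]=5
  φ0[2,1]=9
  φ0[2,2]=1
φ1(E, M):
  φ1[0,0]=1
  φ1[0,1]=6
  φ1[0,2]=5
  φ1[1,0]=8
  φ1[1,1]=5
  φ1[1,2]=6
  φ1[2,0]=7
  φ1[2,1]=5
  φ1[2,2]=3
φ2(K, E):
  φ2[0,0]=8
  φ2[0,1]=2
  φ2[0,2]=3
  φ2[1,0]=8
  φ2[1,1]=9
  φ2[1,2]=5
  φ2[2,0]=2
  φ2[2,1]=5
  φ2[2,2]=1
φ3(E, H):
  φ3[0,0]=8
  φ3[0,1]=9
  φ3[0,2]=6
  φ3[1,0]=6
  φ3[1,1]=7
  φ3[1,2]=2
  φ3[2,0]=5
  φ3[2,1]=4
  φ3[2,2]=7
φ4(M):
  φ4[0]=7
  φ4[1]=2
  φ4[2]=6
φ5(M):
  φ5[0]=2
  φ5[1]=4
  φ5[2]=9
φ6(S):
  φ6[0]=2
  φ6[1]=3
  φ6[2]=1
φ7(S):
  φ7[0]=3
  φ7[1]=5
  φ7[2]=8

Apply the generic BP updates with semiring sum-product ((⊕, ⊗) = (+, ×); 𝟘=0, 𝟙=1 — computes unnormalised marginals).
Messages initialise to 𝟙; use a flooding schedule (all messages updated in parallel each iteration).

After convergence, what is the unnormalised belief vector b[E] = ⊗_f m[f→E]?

b[E] = [19105272, 15079680, 3326400]

init: all messages = 𝟙 over 3 values
r1 m[φ0→S] = [13, 10, 15]
r1 m[φ0→E] = [14, 16, 8]
r1 m[φ1→E] = [12, 19, 15]
r1 m[φ1→M] = [16, 16, 14]
r1 m[φ2→K] = [13, 22, 8]
r1 m[φ2→E] = [18, 16, 9]
r1 m[φ3→E] = [23, 15, 16]
r1 m[φ3→H] = [19, 20, 15]
r1 m[φ4→M] = [7, 2, 6]
r1 m[φ5→M] = [2, 4, 9]
r1 m[φ6→S] = [2, 3, 1]
r1 m[φ7→S] = [3, 5, 8]
r1 m[S→φ0] = [1, 1, 1]
r1 m[S→φ6] = [1, 1, 1]
r1 m[S→φ7] = [1, 1, 1]
r1 m[K→φ2] = [1, 1, 1]
r1 m[E→φ0] = [1, 1, 1]
r1 m[E→φ1] = [1, 1, 1]
r1 m[E→φ2] = [1, 1, 1]
r1 m[E→φ3] = [1, 1, 1]
r1 m[H→φ3] = [1, 1, 1]
r1 m[M→φ1] = [1, 1, 1]
r1 m[M→φ4] = [1, 1, 1]
r1 m[M→φ5] = [1, 1, 1]
r2 m[φ0→S] = [13, 10, 15]
r2 m[φ0→E] = [14, 16, 8]
r2 m[φ1→E] = [12, 19, 15]
r2 m[φ1→M] = [16, 16, 14]
r2 m[φ2→K] = [13, 22, 8]
r2 m[φ2→E] = [18, 16, 9]
r2 m[φ3→E] = [23, 15, 16]
r2 m[φ3→H] = [19, 20, 15]
r2 m[φ4→M] = [7, 2, 6]
r2 m[φ5→M] = [2, 4, 9]
r2 m[φ6→S] = [2, 3, 1]
r2 m[φ7→S] = [3, 5, 8]
r2 m[S→φ0] = [6, 15, 8]
r2 m[S→φ6] = [39, 50, 120]
r2 m[S→φ7] = [26, 30, 15]
r2 m[K→φ2] = [1, 1, 1]
r2 m[E→φ0] = [4968, 4560, 2160]
r2 m[E→φ1] = [5796, 3840, 1152]
r2 m[E→φ2] = [3864, 4560, 1920]
r2 m[E→φ3] = [3024, 4864, 1080]
r2 m[H→φ3] = [1, 1, 1]
r2 m[M→φ1] = [14, 8, 54]
r2 m[M→φ4] = [32, 64, 126]
r2 m[M→φ5] = [112, 32, 84]
r3 m[φ0→S] = [51312, 40440, 68040]
r3 m[φ0→E] = [139, 132, 77]
r3 m[φ1→E] = [332, 476, 300]
r3 m[φ1→M] = [44580, 59736, 55476]
r3 m[φ2→K] = [45792, 81552, 32448]
r3 m[φ2→E] = [18, 16, 9]
r3 m[φ3→E] = [23, 15, 16]
r3 m[φ3→H] = [58776, 65584, 35432]
r3 m[φ4→M] = [7, 2, 6]
r3 m[φ5→M] = [2, 4, 9]
r3 m[φ6→S] = [2, 3, 1]
r3 m[φ7→S] = [3, 5, 8]
r3 m[S→φ0] = [6, 15, 8]
r3 m[S→φ6] = [39, 50, 120]
r3 m[S→φ7] = [26, 30, 15]
r3 m[K→φ2] = [1, 1, 1]
r3 m[E→φ0] = [4968, 4560, 2160]
r3 m[E→φ1] = [5796, 3840, 1152]
r3 m[E→φ2] = [3864, 4560, 1920]
r3 m[E→φ3] = [3024, 4864, 1080]
r3 m[H→φ3] = [1, 1, 1]
r3 m[M→φ1] = [14, 8, 54]
r3 m[M→φ4] = [32, 64, 126]
r3 m[M→φ5] = [112, 32, 84]
r4 m[φ0→S] = [51312, 40440, 68040]
r4 m[φ0→E] = [139, 132, 77]
r4 m[φ1→E] = [332, 476, 300]
r4 m[φ1→M] = [44580, 59736, 55476]
r4 m[φ2→K] = [45792, 81552, 32448]
r4 m[φ2→E] = [18, 16, 9]
r4 m[φ3→E] = [23, 15, 16]
r4 m[φ3→H] = [58776, 65584, 35432]
r4 m[φ4→M] = [7, 2, 6]
r4 m[φ5→M] = [2, 4, 9]
r4 m[φ6→S] = [2, 3, 1]
r4 m[φ7→S] = [3, 5, 8]
r4 m[S→φ0] = [6, 15, 8]
r4 m[S→φ6] = [153936, 202200, 544320]
r4 m[S→φ7] = [102624, 121320, 68040]
r4 m[K→φ2] = [1, 1, 1]
r4 m[E→φ0] = [137448, 114240, 43200]
r4 m[E→φ1] = [57546, 31680, 11088]
r4 m[E→φ2] = [1061404, 942480, 369600]
r4 m[E→φ3] = [830664, 1005312, 207900]
r4 m[H→φ3] = [1, 1, 1]
r4 m[M→φ1] = [14, 8, 54]
r4 m[M→φ4] = [89160, 238944, 499284]
r4 m[M→φ5] = [312060, 119472, 332856]
r5 m[φ0→S] = [1293792, 1045320, 1758600]
r5 m[φ0→E] = [139, 132, 77]
r5 m[φ1→E] = [332, 476, 300]
r5 m[φ1→M] = [388602, 559116, 511074]
r5 m[φ2→K] = [11484992, 18821552, 7204808]
r5 m[φ2→E] = [18, 16, 9]
r5 m[φ3→E] = [23, 15, 16]
r5 m[φ3→H] = [13716684, 15344760, 8449908]
r5 m[φ4→M] = [7, 2, 6]
r5 m[φ5→M] = [2, 4, 9]
r5 m[φ6→S] = [2, 3, 1]
r5 m[φ7→S] = [3, 5, 8]
r5 m[S→φ0] = [6, 15, 8]
r5 m[S→φ6] = [153936, 202200, 544320]
r5 m[S→φ7] = [102624, 121320, 68040]
r5 m[K→φ2] = [1, 1, 1]
r5 m[E→φ0] = [137448, 114240, 43200]
r5 m[E→φ1] = [57546, 31680, 11088]
r5 m[E→φ2] = [1061404, 942480, 369600]
r5 m[E→φ3] = [830664, 1005312, 207900]
r5 m[H→φ3] = [1, 1, 1]
r5 m[M→φ1] = [14, 8, 54]
r5 m[M→φ4] = [89160, 238944, 499284]
r5 m[M→φ5] = [312060, 119472, 332856]
r6 m[φ0→S] = [1293792, 1045320, 1758600]
r6 m[φ0→E] = [139, 132, 77]
r6 m[φ1→E] = [332, 476, 300]
r6 m[φ1→M] = [388602, 559116, 511074]
r6 m[φ2→K] = [11484992, 18821552, 7204808]
r6 m[φ2→E] = [18, 16, 9]
r6 m[φ3→E] = [23, 15, 16]
r6 m[φ3→H] = [13716684, 15344760, 8449908]
r6 m[φ4→M] = [7, 2, 6]
r6 m[φ5→M] = [2, 4, 9]
r6 m[φ6→S] = [2, 3, 1]
r6 m[φ7→S] = [3, 5, 8]
r6 m[S→φ0] = [6, 15, 8]
r6 m[S→φ6] = [3881376, 5226600, 14068800]
r6 m[S→φ7] = [2587584, 3135960, 1758600]
r6 m[K→φ2] = [1, 1, 1]
r6 m[E→φ0] = [137448, 114240, 43200]
r6 m[E→φ1] = [57546, 31680, 11088]
r6 m[E→φ2] = [1061404, 942480, 369600]
r6 m[E→φ3] = [830664, 1005312, 207900]
r6 m[H→φ3] = [1, 1, 1]
r6 m[M→φ1] = [14, 8, 54]
r6 m[M→φ4] = [777204, 2236464, 4599666]
r6 m[M→φ5] = [2720214, 1118232, 3066444]
r7 m[φ0→S] = [1293792, 1045320, 1758600]
r7 m[φ0→E] = [139, 132, 77]
r7 m[φ1→E] = [332, 476, 300]
r7 m[φ1→M] = [388602, 559116, 511074]
r7 m[φ2→K] = [11484992, 18821552, 7204808]
r7 m[φ2→E] = [18, 16, 9]
r7 m[φ3→E] = [23, 15, 16]
r7 m[φ3→H] = [13716684, 15344760, 8449908]
r7 m[φ4→M] = [7, 2, 6]
r7 m[φ5→M] = [2, 4, 9]
r7 m[φ6→S] = [2, 3, 1]
r7 m[φ7→S] = [3, 5, 8]
r7 m[S→φ0] = [6, 15, 8]
r7 m[S→φ6] = [3881376, 5226600, 14068800]
r7 m[S→φ7] = [2587584, 3135960, 1758600]
r7 m[K→φ2] = [1, 1, 1]
r7 m[E→φ0] = [137448, 114240, 43200]
r7 m[E→φ1] = [57546, 31680, 11088]
r7 m[E→φ2] = [1061404, 942480, 369600]
r7 m[E→φ3] = [830664, 1005312, 207900]
r7 m[H→φ3] = [1, 1, 1]
r7 m[M→φ1] = [14, 8, 54]
r7 m[M→φ4] = [777204, 2236464, 4599666]
r7 m[M→φ5] = [2720214, 1118232, 3066444]
fixed point reached at round 7
b[E] = ⊗ incoming = [19105272, 15079680, 3326400]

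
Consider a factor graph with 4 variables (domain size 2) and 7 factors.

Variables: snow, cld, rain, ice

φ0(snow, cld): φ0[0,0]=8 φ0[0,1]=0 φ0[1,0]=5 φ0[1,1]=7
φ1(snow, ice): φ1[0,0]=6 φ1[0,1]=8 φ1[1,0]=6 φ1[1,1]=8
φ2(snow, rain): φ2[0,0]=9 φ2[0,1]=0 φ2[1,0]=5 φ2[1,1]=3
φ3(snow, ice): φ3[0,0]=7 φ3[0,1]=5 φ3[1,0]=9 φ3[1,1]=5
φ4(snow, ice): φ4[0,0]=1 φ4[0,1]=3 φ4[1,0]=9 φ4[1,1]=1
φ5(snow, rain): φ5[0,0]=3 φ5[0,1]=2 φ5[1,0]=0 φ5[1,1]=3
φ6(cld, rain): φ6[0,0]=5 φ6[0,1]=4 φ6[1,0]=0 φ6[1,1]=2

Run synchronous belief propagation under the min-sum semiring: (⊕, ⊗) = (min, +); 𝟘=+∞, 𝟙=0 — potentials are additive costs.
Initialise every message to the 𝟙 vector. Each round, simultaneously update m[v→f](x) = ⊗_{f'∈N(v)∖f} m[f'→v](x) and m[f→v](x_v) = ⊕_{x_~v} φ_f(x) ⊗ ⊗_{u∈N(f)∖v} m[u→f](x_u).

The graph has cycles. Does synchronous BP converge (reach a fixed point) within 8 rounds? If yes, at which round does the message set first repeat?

init: all messages = 𝟙 over 2 values
r1 m[φ0→snow] = [0, 5]
r1 m[φ0→cld] = [5, 0]
r1 m[φ1→snow] = [6, 6]
r1 m[φ1→ice] = [6, 8]
r1 m[φ2→snow] = [0, 3]
r1 m[φ2→rain] = [5, 0]
r1 m[φ3→snow] = [5, 5]
r1 m[φ3→ice] = [7, 5]
r1 m[φ4→snow] = [1, 1]
r1 m[φ4→ice] = [1, 1]
r1 m[φ5→snow] = [2, 0]
r1 m[φ5→rain] = [0, 2]
r1 m[φ6→cld] = [4, 0]
r1 m[φ6→rain] = [0, 2]
r1 m[snow→φ0] = [0, 0]
r1 m[snow→φ1] = [0, 0]
r1 m[snow→φ2] = [0, 0]
r1 m[snow→φ3] = [0, 0]
r1 m[snow→φ4] = [0, 0]
r1 m[snow→φ5] = [0, 0]
r1 m[cld→φ0] = [0, 0]
r1 m[cld→φ6] = [0, 0]
r1 m[rain→φ2] = [0, 0]
r1 m[rain→φ5] = [0, 0]
r1 m[rain→φ6] = [0, 0]
r1 m[ice→φ1] = [0, 0]
r1 m[ice→φ3] = [0, 0]
r1 m[ice→φ4] = [0, 0]
r2 m[φ0→snow] = [0, 5]
r2 m[φ0→cld] = [5, 0]
r2 m[φ1→snow] = [6, 6]
r2 m[φ1→ice] = [6, 8]
r2 m[φ2→snow] = [0, 3]
r2 m[φ2→rain] = [5, 0]
r2 m[φ3→snow] = [5, 5]
r2 m[φ3→ice] = [7, 5]
r2 m[φ4→snow] = [1, 1]
r2 m[φ4→ice] = [1, 1]
r2 m[φ5→snow] = [2, 0]
r2 m[φ5→rain] = [0, 2]
r2 m[φ6→cld] = [4, 0]
r2 m[φ6→rain] = [0, 2]
r2 m[snow→φ0] = [14, 15]
r2 m[snow→φ1] = [8, 14]
r2 m[snow→φ2] = [14, 17]
r2 m[snow→φ3] = [9, 15]
r2 m[snow→φ4] = [13, 19]
r2 m[snow→φ5] = [12, 20]
r2 m[cld→φ0] = [4, 0]
r2 m[cld→φ6] = [5, 0]
r2 m[rain→φ2] = [0, 4]
r2 m[rain→φ5] = [5, 2]
r2 m[rain→φ6] = [5, 2]
r2 m[ice→φ1] = [8, 6]
r2 m[ice→φ3] = [7, 9]
r2 m[ice→φ4] = [13, 13]
r3 m[φ0→snow] = [0, 7]
r3 m[φ0→cld] = [20, 14]
r3 m[φ1→snow] = [14, 14]
r3 m[φ1→ice] = [14, 16]
r3 m[φ2→snow] = [4, 5]
r3 m[φ2→rain] = [22, 14]
r3 m[φ3→snow] = [14, 14]
r3 m[φ3→ice] = [16, 14]
r3 m[φ4→snow] = [14, 14]
r3 m[φ4→ice] = [14, 16]
r3 m[φ5→snow] = [4, 5]
r3 m[φ5→rain] = [15, 14]
r3 m[φ6→cld] = [6, 4]
r3 m[φ6→rain] = [0, 2]
r3 m[snow→φ0] = [14, 15]
r3 m[snow→φ1] = [8, 14]
r3 m[snow→φ2] = [14, 17]
r3 m[snow→φ3] = [9, 15]
r3 m[snow→φ4] = [13, 19]
r3 m[snow→φ5] = [12, 20]
r3 m[cld→φ0] = [4, 0]
r3 m[cld→φ6] = [5, 0]
r3 m[rain→φ2] = [0, 4]
r3 m[rain→φ5] = [5, 2]
r3 m[rain→φ6] = [5, 2]
r3 m[ice→φ1] = [8, 6]
r3 m[ice→φ3] = [7, 9]
r3 m[ice→φ4] = [13, 13]
r4 m[φ0→snow] = [0, 7]
r4 m[φ0→cld] = [20, 14]
r4 m[φ1→snow] = [14, 14]
r4 m[φ1→ice] = [14, 16]
r4 m[φ2→snow] = [4, 5]
r4 m[φ2→rain] = [22, 14]
r4 m[φ3→snow] = [14, 14]
r4 m[φ3→ice] = [16, 14]
r4 m[φ4→snow] = [14, 14]
r4 m[φ4→ice] = [14, 16]
r4 m[φ5→snow] = [4, 5]
r4 m[φ5→rain] = [15, 14]
r4 m[φ6→cld] = [6, 4]
r4 m[φ6→rain] = [0, 2]
r4 m[snow→φ0] = [50, 52]
r4 m[snow→φ1] = [36, 45]
r4 m[snow→φ2] = [46, 54]
r4 m[snow→φ3] = [36, 45]
r4 m[snow→φ4] = [36, 45]
r4 m[snow→φ5] = [46, 54]
r4 m[cld→φ0] = [6, 4]
r4 m[cld→φ6] = [20, 14]
r4 m[rain→φ2] = [15, 16]
r4 m[rain→φ5] = [22, 16]
r4 m[rain→φ6] = [37, 28]
r4 m[ice→φ1] = [30, 30]
r4 m[ice→φ3] = [28, 32]
r4 m[ice→φ4] = [30, 30]
r5 m[φ0→snow] = [4, 11]
r5 m[φ0→cld] = [57, 50]
r5 m[φ1→snow] = [36, 36]
r5 m[φ1→ice] = [42, 44]
r5 m[φ2→snow] = [16, 19]
r5 m[φ2→rain] = [55, 46]
r5 m[φ3→snow] = [35, 37]
r5 m[φ3→ice] = [43, 41]
r5 m[φ4→snow] = [31, 31]
r5 m[φ4→ice] = [37, 39]
r5 m[φ5→snow] = [18, 19]
r5 m[φ5→rain] = [49, 48]
r5 m[φ6→cld] = [32, 30]
r5 m[φ6→rain] = [14, 16]
r5 m[snow→φ0] = [50, 52]
r5 m[snow→φ1] = [36, 45]
r5 m[snow→φ2] = [46, 54]
r5 m[snow→φ3] = [36, 45]
r5 m[snow→φ4] = [36, 45]
r5 m[snow→φ5] = [46, 54]
r5 m[cld→φ0] = [6, 4]
r5 m[cld→φ6] = [20, 14]
r5 m[rain→φ2] = [15, 16]
r5 m[rain→φ5] = [22, 16]
r5 m[rain→φ6] = [37, 28]
r5 m[ice→φ1] = [30, 30]
r5 m[ice→φ3] = [28, 32]
r5 m[ice→φ4] = [30, 30]
r6 m[φ0→snow] = [4, 11]
r6 m[φ0→cld] = [57, 50]
r6 m[φ1→snow] = [36, 36]
r6 m[φ1→ice] = [42, 44]
r6 m[φ2→snow] = [16, 19]
r6 m[φ2→rain] = [55, 46]
r6 m[φ3→snow] = [35, 37]
r6 m[φ3→ice] = [43, 41]
r6 m[φ4→snow] = [31, 31]
r6 m[φ4→ice] = [37, 39]
r6 m[φ5→snow] = [18, 19]
r6 m[φ5→rain] = [49, 48]
r6 m[φ6→cld] = [32, 30]
r6 m[φ6→rain] = [14, 16]
r6 m[snow→φ0] = [136, 142]
r6 m[snow→φ1] = [104, 117]
r6 m[snow→φ2] = [124, 134]
r6 m[snow→φ3] = [105, 116]
r6 m[snow→φ4] = [109, 122]
r6 m[snow→φ5] = [122, 134]
r6 m[cld→φ0] = [32, 30]
r6 m[cld→φ6] = [57, 50]
r6 m[rain→φ2] = [63, 64]
r6 m[rain→φ5] = [69, 62]
r6 m[rain→φ6] = [104, 94]
r6 m[ice→φ1] = [80, 80]
r6 m[ice→φ3] = [79, 83]
r6 m[ice→φ4] = [85, 85]
r7 m[φ0→snow] = [30, 37]
r7 m[φ0→cld] = [144, 136]
r7 m[φ1→snow] = [86, 86]
r7 m[φ1→ice] = [110, 112]
r7 m[φ2→snow] = [64, 67]
r7 m[φ2→rain] = [133, 124]
r7 m[φ3→snow] = [86, 88]
r7 m[φ3→ice] = [112, 110]
r7 m[φ4→snow] = [86, 86]
r7 m[φ4→ice] = [110, 112]
r7 m[φ5→snow] = [64, 65]
r7 m[φ5→rain] = [125, 124]
r7 m[φ6→cld] = [98, 96]
r7 m[φ6→rain] = [50, 52]
r7 m[snow→φ0] = [136, 142]
r7 m[snow→φ1] = [104, 117]
r7 m[snow→φ2] = [124, 134]
r7 m[snow→φ3] = [105, 116]
r7 m[snow→φ4] = [109, 122]
r7 m[snow→φ5] = [122, 134]
r7 m[cld→φ0] = [32, 30]
r7 m[cld→φ6] = [57, 50]
r7 m[rain→φ2] = [63, 64]
r7 m[rain→φ5] = [69, 62]
r7 m[rain→φ6] = [104, 94]
r7 m[ice→φ1] = [80, 80]
r7 m[ice→φ3] = [79, 83]
r7 m[ice→φ4] = [85, 85]
r8 m[φ0→snow] = [30, 37]
r8 m[φ0→cld] = [144, 136]
r8 m[φ1→snow] = [86, 86]
r8 m[φ1→ice] = [110, 112]
r8 m[φ2→snow] = [64, 67]
r8 m[φ2→rain] = [133, 124]
r8 m[φ3→snow] = [86, 88]
r8 m[φ3→ice] = [112, 110]
r8 m[φ4→snow] = [86, 86]
r8 m[φ4→ice] = [110, 112]
r8 m[φ5→snow] = [64, 65]
r8 m[φ5→rain] = [125, 124]
r8 m[φ6→cld] = [98, 96]
r8 m[φ6→rain] = [50, 52]
r8 m[snow→φ0] = [386, 392]
r8 m[snow→φ1] = [330, 343]
r8 m[snow→φ2] = [352, 362]
r8 m[snow→φ3] = [330, 341]
r8 m[snow→φ4] = [330, 343]
r8 m[snow→φ5] = [352, 364]
r8 m[cld→φ0] = [98, 96]
r8 m[cld→φ6] = [144, 136]
r8 m[rain→φ2] = [175, 176]
r8 m[rain→φ5] = [183, 176]
r8 m[rain→φ6] = [258, 248]
r8 m[ice→φ1] = [222, 222]
r8 m[ice→φ3] = [220, 224]
r8 m[ice→φ4] = [222, 222]
no fixed point within 8 rounds

NOT CONVERGED within 8 rounds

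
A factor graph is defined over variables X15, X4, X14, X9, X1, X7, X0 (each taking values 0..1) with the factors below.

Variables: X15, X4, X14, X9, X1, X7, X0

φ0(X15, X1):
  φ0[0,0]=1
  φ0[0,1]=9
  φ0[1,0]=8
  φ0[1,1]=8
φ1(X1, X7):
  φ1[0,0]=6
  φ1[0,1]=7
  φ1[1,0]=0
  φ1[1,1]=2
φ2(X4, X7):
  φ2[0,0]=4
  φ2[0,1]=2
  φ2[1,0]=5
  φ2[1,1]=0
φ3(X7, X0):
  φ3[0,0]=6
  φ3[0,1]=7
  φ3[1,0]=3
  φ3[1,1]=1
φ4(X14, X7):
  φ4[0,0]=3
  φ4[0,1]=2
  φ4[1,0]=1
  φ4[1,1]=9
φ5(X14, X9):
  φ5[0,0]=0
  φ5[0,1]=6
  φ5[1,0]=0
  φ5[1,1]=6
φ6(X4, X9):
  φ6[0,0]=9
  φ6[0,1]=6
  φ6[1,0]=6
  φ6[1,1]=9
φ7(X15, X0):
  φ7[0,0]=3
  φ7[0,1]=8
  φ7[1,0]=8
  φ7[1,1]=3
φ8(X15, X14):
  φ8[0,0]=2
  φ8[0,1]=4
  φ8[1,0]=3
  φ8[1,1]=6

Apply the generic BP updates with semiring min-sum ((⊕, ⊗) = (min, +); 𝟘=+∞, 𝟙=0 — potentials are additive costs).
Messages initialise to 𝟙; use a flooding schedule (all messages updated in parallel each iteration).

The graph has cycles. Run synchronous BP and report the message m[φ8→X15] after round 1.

init: all messages = 𝟙 over 2 values
r1 m[φ0→X15] = [1, 8]
r1 m[φ0→X1] = [1, 8]
r1 m[φ1→X1] = [6, 0]
r1 m[φ1→X7] = [0, 2]
r1 m[φ2→X4] = [2, 0]
r1 m[φ2→X7] = [4, 0]
r1 m[φ3→X7] = [6, 1]
r1 m[φ3→X0] = [3, 1]
r1 m[φ4→X14] = [2, 1]
r1 m[φ4→X7] = [1, 2]
r1 m[φ5→X14] = [0, 0]
r1 m[φ5→X9] = [0, 6]
r1 m[φ6→X4] = [6, 6]
r1 m[φ6→X9] = [6, 6]
r1 m[φ7→X15] = [3, 3]
r1 m[φ7→X0] = [3, 3]
r1 m[φ8→X15] = [2, 3]
r1 m[φ8→X14] = [2, 4]
r1 m[X15→φ0] = [0, 0]
r1 m[X15→φ7] = [0, 0]
r1 m[X15→φ8] = [0, 0]
r1 m[X4→φ2] = [0, 0]
r1 m[X4→φ6] = [0, 0]
r1 m[X14→φ4] = [0, 0]
r1 m[X14→φ5] = [0, 0]
r1 m[X14→φ8] = [0, 0]
r1 m[X9→φ5] = [0, 0]
r1 m[X9→φ6] = [0, 0]
r1 m[X1→φ0] = [0, 0]
r1 m[X1→φ1] = [0, 0]
r1 m[X7→φ1] = [0, 0]
r1 m[X7→φ2] = [0, 0]
r1 m[X7→φ3] = [0, 0]
r1 m[X7→φ4] = [0, 0]
r1 m[X0→φ3] = [0, 0]
r1 m[X0→φ7] = [0, 0]

message @ round 1 = [2, 3]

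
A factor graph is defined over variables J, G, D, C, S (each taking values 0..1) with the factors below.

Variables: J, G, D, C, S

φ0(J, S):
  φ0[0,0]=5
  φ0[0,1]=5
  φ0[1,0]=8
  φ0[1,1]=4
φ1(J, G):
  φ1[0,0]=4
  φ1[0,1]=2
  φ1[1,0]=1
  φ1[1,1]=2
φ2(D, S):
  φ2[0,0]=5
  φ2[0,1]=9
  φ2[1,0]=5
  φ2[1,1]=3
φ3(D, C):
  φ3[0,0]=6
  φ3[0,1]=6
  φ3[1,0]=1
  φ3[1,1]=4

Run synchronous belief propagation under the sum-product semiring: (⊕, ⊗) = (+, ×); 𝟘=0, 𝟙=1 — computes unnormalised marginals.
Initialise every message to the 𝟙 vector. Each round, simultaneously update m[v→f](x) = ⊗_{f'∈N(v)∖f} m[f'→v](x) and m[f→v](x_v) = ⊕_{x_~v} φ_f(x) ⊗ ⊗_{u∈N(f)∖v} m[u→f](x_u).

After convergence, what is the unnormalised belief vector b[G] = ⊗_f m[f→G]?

b[G] = [5332, 4424]

init: all messages = 𝟙 over 2 values
r1 m[φ0→J] = [10, 12]
r1 m[φ0→S] = [13, 9]
r1 m[φ1→J] = [6, 3]
r1 m[φ1→G] = [5, 4]
r1 m[φ2→D] = [14, 8]
r1 m[φ2→S] = [10, 12]
r1 m[φ3→D] = [12, 5]
r1 m[φ3→C] = [7, 10]
r1 m[J→φ0] = [1, 1]
r1 m[J→φ1] = [1, 1]
r1 m[G→φ1] = [1, 1]
r1 m[D→φ2] = [1, 1]
r1 m[D→φ3] = [1, 1]
r1 m[C→φ3] = [1, 1]
r1 m[S→φ0] = [1, 1]
r1 m[S→φ2] = [1, 1]
r2 m[φ0→J] = [10, 12]
r2 m[φ0→S] = [13, 9]
r2 m[φ1→J] = [6, 3]
r2 m[φ1→G] = [5, 4]
r2 m[φ2→D] = [14, 8]
r2 m[φ2→S] = [10, 12]
r2 m[φ3→D] = [12, 5]
r2 m[φ3→C] = [7, 10]
r2 m[J→φ0] = [6, 3]
r2 m[J→φ1] = [10, 12]
r2 m[G→φ1] = [1, 1]
r2 m[D→φ2] = [12, 5]
r2 m[D→φ3] = [14, 8]
r2 m[C→φ3] = [1, 1]
r2 m[S→φ0] = [10, 12]
r2 m[S→φ2] = [13, 9]
r3 m[φ0→J] = [110, 128]
r3 m[φ0→S] = [54, 42]
r3 m[φ1→J] = [6, 3]
r3 m[φ1→G] = [52, 44]
r3 m[φ2→D] = [146, 92]
r3 m[φ2→S] = [85, 123]
r3 m[φ3→D] = [12, 5]
r3 m[φ3→C] = [92, 116]
r3 m[J→φ0] = [6, 3]
r3 m[J→φ1] = [10, 12]
r3 m[G→φ1] = [1, 1]
r3 m[D→φ2] = [12, 5]
r3 m[D→φ3] = [14, 8]
r3 m[C→φ3] = [1, 1]
r3 m[S→φ0] = [10, 12]
r3 m[S→φ2] = [13, 9]
r4 m[φ0→J] = [110, 128]
r4 m[φ0→S] = [54, 42]
r4 m[φ1→J] = [6, 3]
r4 m[φ1→G] = [52, 44]
r4 m[φ2→D] = [146, 92]
r4 m[φ2→S] = [85, 123]
r4 m[φ3→D] = [12, 5]
r4 m[φ3→C] = [92, 116]
r4 m[J→φ0] = [6, 3]
r4 m[J→φ1] = [110, 128]
r4 m[G→φ1] = [1, 1]
r4 m[D→φ2] = [12, 5]
r4 m[D→φ3] = [146, 92]
r4 m[C→φ3] = [1, 1]
r4 m[S→φ0] = [85, 123]
r4 m[S→φ2] = [54, 42]
r5 m[φ0→J] = [1040, 1172]
r5 m[φ0→S] = [54, 42]
r5 m[φ1→J] = [6, 3]
r5 m[φ1→G] = [568, 476]
r5 m[φ2→D] = [648, 396]
r5 m[φ2→S] = [85, 123]
r5 m[φ3→D] = [12, 5]
r5 m[φ3→C] = [968, 1244]
r5 m[J→φ0] = [6, 3]
r5 m[J→φ1] = [110, 128]
r5 m[G→φ1] = [1, 1]
r5 m[D→φ2] = [12, 5]
r5 m[D→φ3] = [146, 92]
r5 m[C→φ3] = [1, 1]
r5 m[S→φ0] = [85, 123]
r5 m[S→φ2] = [54, 42]
r6 m[φ0→J] = [1040, 1172]
r6 m[φ0→S] = [54, 42]
r6 m[φ1→J] = [6, 3]
r6 m[φ1→G] = [568, 476]
r6 m[φ2→D] = [648, 396]
r6 m[φ2→S] = [85, 123]
r6 m[φ3→D] = [12, 5]
r6 m[φ3→C] = [968, 1244]
r6 m[J→φ0] = [6, 3]
r6 m[J→φ1] = [1040, 1172]
r6 m[G→φ1] = [1, 1]
r6 m[D→φ2] = [12, 5]
r6 m[D→φ3] = [648, 396]
r6 m[C→φ3] = [1, 1]
r6 m[S→φ0] = [85, 123]
r6 m[S→φ2] = [54, 42]
r7 m[φ0→J] = [1040, 1172]
r7 m[φ0→S] = [54, 42]
r7 m[φ1→J] = [6, 3]
r7 m[φ1→G] = [5332, 4424]
r7 m[φ2→D] = [648, 396]
r7 m[φ2→S] = [85, 123]
r7 m[φ3→D] = [12, 5]
r7 m[φ3→C] = [4284, 5472]
r7 m[J→φ0] = [6, 3]
r7 m[J→φ1] = [1040, 1172]
r7 m[G→φ1] = [1, 1]
r7 m[D→φ2] = [12, 5]
r7 m[D→φ3] = [648, 396]
r7 m[C→φ3] = [1, 1]
r7 m[S→φ0] = [85, 123]
r7 m[S→φ2] = [54, 42]
r8 m[φ0→J] = [1040, 1172]
r8 m[φ0→S] = [54, 42]
r8 m[φ1→J] = [6, 3]
r8 m[φ1→G] = [5332, 4424]
r8 m[φ2→D] = [648, 396]
r8 m[φ2→S] = [85, 123]
r8 m[φ3→D] = [12, 5]
r8 m[φ3→C] = [4284, 5472]
r8 m[J→φ0] = [6, 3]
r8 m[J→φ1] = [1040, 1172]
r8 m[G→φ1] = [1, 1]
r8 m[D→φ2] = [12, 5]
r8 m[D→φ3] = [648, 396]
r8 m[C→φ3] = [1, 1]
r8 m[S→φ0] = [85, 123]
r8 m[S→φ2] = [54, 42]
fixed point reached at round 8
b[G] = ⊗ incoming = [5332, 4424]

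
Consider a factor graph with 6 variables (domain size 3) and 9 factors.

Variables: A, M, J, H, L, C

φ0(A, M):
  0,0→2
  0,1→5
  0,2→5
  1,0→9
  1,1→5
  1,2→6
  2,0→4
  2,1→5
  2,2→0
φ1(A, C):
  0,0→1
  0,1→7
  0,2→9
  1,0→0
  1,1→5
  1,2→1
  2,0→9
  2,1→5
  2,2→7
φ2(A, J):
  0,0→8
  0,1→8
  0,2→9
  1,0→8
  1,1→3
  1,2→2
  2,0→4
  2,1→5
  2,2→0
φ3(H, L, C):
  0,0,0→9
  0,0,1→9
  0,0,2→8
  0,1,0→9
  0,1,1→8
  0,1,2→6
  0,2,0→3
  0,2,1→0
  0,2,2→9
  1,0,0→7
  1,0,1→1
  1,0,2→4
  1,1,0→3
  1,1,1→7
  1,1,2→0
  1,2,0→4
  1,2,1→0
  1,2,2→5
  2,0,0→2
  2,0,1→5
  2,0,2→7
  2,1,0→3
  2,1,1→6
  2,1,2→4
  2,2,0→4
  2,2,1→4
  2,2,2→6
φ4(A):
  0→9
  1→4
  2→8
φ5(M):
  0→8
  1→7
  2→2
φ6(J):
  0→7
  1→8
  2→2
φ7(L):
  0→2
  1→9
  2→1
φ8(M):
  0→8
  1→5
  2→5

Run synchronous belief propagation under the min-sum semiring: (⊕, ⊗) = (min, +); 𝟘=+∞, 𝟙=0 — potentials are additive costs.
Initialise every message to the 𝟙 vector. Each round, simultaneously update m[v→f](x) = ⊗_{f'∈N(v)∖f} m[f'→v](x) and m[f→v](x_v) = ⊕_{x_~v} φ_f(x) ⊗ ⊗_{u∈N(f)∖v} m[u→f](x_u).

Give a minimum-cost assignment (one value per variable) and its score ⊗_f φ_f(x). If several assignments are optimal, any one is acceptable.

init: all messages = 𝟙 over 3 values
r1 m[φ0→A] = [2, 5, 0]
r1 m[φ0→M] = [2, 5, 0]
r1 m[φ1→A] = [1, 0, 5]
r1 m[φ1→C] = [0, 5, 1]
r1 m[φ2→A] = [8, 2, 0]
r1 m[φ2→J] = [4, 3, 0]
r1 m[φ3→H] = [0, 0, 2]
r1 m[φ3→L] = [1, 0, 0]
r1 m[φ3→C] = [2, 0, 0]
r1 m[φ4→A] = [9, 4, 8]
r1 m[φ5→M] = [8, 7, 2]
r1 m[φ6→J] = [7, 8, 2]
r1 m[φ7→L] = [2, 9, 1]
r1 m[φ8→M] = [8, 5, 5]
r1 m[A→φ0] = [0, 0, 0]
r1 m[A→φ1] = [0, 0, 0]
r1 m[A→φ2] = [0, 0, 0]
r1 m[A→φ4] = [0, 0, 0]
r1 m[M→φ0] = [0, 0, 0]
r1 m[M→φ5] = [0, 0, 0]
r1 m[M→φ8] = [0, 0, 0]
r1 m[J→φ2] = [0, 0, 0]
r1 m[J→φ6] = [0, 0, 0]
r1 m[H→φ3] = [0, 0, 0]
r1 m[L→φ3] = [0, 0, 0]
r1 m[L→φ7] = [0, 0, 0]
r1 m[C→φ1] = [0, 0, 0]
r1 m[C→φ3] = [0, 0, 0]
r2 m[φ0→A] = [2, 5, 0]
r2 m[φ0→M] = [2, 5, 0]
r2 m[φ1→A] = [1, 0, 5]
r2 m[φ1→C] = [0, 5, 1]
r2 m[φ2→A] = [8, 2, 0]
r2 m[φ2→J] = [4, 3, 0]
r2 m[φ3→H] = [0, 0, 2]
r2 m[φ3→L] = [1, 0, 0]
r2 m[φ3→C] = [2, 0, 0]
r2 m[φ4→A] = [9, 4, 8]
r2 m[φ5→M] = [8, 7, 2]
r2 m[φ6→J] = [7, 8, 2]
r2 m[φ7→L] = [2, 9, 1]
r2 m[φ8→M] = [8, 5, 5]
r2 m[A→φ0] = [18, 6, 13]
r2 m[A→φ1] = [19, 11, 8]
r2 m[A→φ2] = [12, 9, 13]
r2 m[A→φ4] = [11, 7, 5]
r2 m[M→φ0] = [16, 12, 7]
r2 m[M→φ5] = [10, 10, 5]
r2 m[M→φ8] = [10, 12, 2]
r2 m[J→φ2] = [7, 8, 2]
r2 m[J→φ6] = [4, 3, 0]
r2 m[H→φ3] = [0, 0, 0]
r2 m[L→φ3] = [2, 9, 1]
r2 m[L→φ7] = [1, 0, 0]
r2 m[C→φ1] = [2, 0, 0]
r2 m[C→φ3] = [0, 5, 1]
r3 m[φ0→A] = [12, 13, 7]
r3 m[φ0→M] = [15, 11, 12]
r3 m[φ1→A] = [3, 1, 5]
r3 m[φ1→C] = [11, 13, 12]
r3 m[φ2→A] = [11, 4, 2]
r3 m[φ2→J] = [17, 12, 11]
r3 m[φ3→H] = [4, 5, 4]
r3 m[φ3→L] = [2, 1, 3]
r3 m[φ3→C] = [4, 1, 6]
r3 m[φ4→A] = [9, 4, 8]
r3 m[φ5→M] = [8, 7, 2]
r3 m[φ6→J] = [7, 8, 2]
r3 m[φ7→L] = [2, 9, 1]
r3 m[φ8→M] = [8, 5, 5]
r3 m[A→φ0] = [18, 6, 13]
r3 m[A→φ1] = [19, 11, 8]
r3 m[A→φ2] = [12, 9, 13]
r3 m[A→φ4] = [11, 7, 5]
r3 m[M→φ0] = [16, 12, 7]
r3 m[M→φ5] = [10, 10, 5]
r3 m[M→φ8] = [10, 12, 2]
r3 m[J→φ2] = [7, 8, 2]
r3 m[J→φ6] = [4, 3, 0]
r3 m[H→φ3] = [0, 0, 0]
r3 m[L→φ3] = [2, 9, 1]
r3 m[L→φ7] = [1, 0, 0]
r3 m[C→φ1] = [2, 0, 0]
r3 m[C→φ3] = [0, 5, 1]
r4 m[φ0→A] = [12, 13, 7]
r4 m[φ0→M] = [15, 11, 12]
r4 m[φ1→A] = [3, 1, 5]
r4 m[φ1→C] = [11, 13, 12]
r4 m[φ2→A] = [11, 4, 2]
r4 m[φ2→J] = [17, 12, 11]
r4 m[φ3→H] = [4, 5, 4]
r4 m[φ3→L] = [2, 1, 3]
r4 m[φ3→C] = [4, 1, 6]
r4 m[φ4→A] = [9, 4, 8]
r4 m[φ5→M] = [8, 7, 2]
r4 m[φ6→J] = [7, 8, 2]
r4 m[φ7→L] = [2, 9, 1]
r4 m[φ8→M] = [8, 5, 5]
r4 m[A→φ0] = [23, 9, 15]
r4 m[A→φ1] = [32, 21, 17]
r4 m[A→φ2] = [24, 18, 20]
r4 m[A→φ4] = [26, 18, 14]
r4 m[M→φ0] = [16, 12, 7]
r4 m[M→φ5] = [23, 16, 17]
r4 m[M→φ8] = [23, 18, 14]
r4 m[J→φ2] = [7, 8, 2]
r4 m[J→φ6] = [17, 12, 11]
r4 m[H→φ3] = [0, 0, 0]
r4 m[L→φ3] = [2, 9, 1]
r4 m[L→φ7] = [2, 1, 3]
r4 m[C→φ1] = [4, 1, 6]
r4 m[C→φ3] = [11, 13, 12]
r5 m[φ0→A] = [12, 13, 7]
r5 m[φ0→M] = [18, 14, 15]
r5 m[φ1→A] = [5, 4, 6]
r5 m[φ1→C] = [21, 22, 22]
r5 m[φ2→A] = [11, 4, 2]
r5 m[φ2→J] = [24, 21, 20]
r5 m[φ3→H] = [14, 14, 15]
r5 m[φ3→L] = [13, 12, 13]
r5 m[φ3→C] = [4, 1, 6]
r5 m[φ4→A] = [9, 4, 8]
r5 m[φ5→M] = [8, 7, 2]
r5 m[φ6→J] = [7, 8, 2]
r5 m[φ7→L] = [2, 9, 1]
r5 m[φ8→M] = [8, 5, 5]
r5 m[A→φ0] = [23, 9, 15]
r5 m[A→φ1] = [32, 21, 17]
r5 m[A→φ2] = [24, 18, 20]
r5 m[A→φ4] = [26, 18, 14]
r5 m[M→φ0] = [16, 12, 7]
r5 m[M→φ5] = [23, 16, 17]
r5 m[M→φ8] = [23, 18, 14]
r5 m[J→φ2] = [7, 8, 2]
r5 m[J→φ6] = [17, 12, 11]
r5 m[H→φ3] = [0, 0, 0]
r5 m[L→φ3] = [2, 9, 1]
r5 m[L→φ7] = [2, 1, 3]
r5 m[C→φ1] = [4, 1, 6]
r5 m[C→φ3] = [11, 13, 12]
r6 m[φ0→A] = [12, 13, 7]
r6 m[φ0→M] = [18, 14, 15]
r6 m[φ1→A] = [5, 4, 6]
r6 m[φ1→C] = [21, 22, 22]
r6 m[φ2→A] = [11, 4, 2]
r6 m[φ2→J] = [24, 21, 20]
r6 m[φ3→H] = [14, 14, 15]
r6 m[φ3→L] = [13, 12, 13]
r6 m[φ3→C] = [4, 1, 6]
r6 m[φ4→A] = [9, 4, 8]
r6 m[φ5→M] = [8, 7, 2]
r6 m[φ6→J] = [7, 8, 2]
r6 m[φ7→L] = [2, 9, 1]
r6 m[φ8→M] = [8, 5, 5]
r6 m[A→φ0] = [25, 12, 16]
r6 m[A→φ1] = [32, 21, 17]
r6 m[A→φ2] = [26, 21, 21]
r6 m[A→φ4] = [28, 21, 15]
r6 m[M→φ0] = [16, 12, 7]
r6 m[M→φ5] = [26, 19, 20]
r6 m[M→φ8] = [26, 21, 17]
r6 m[J→φ2] = [7, 8, 2]
r6 m[J→φ6] = [24, 21, 20]
r6 m[H→φ3] = [0, 0, 0]
r6 m[L→φ3] = [2, 9, 1]
r6 m[L→φ7] = [13, 12, 13]
r6 m[C→φ1] = [4, 1, 6]
r6 m[C→φ3] = [21, 22, 22]
r7 m[φ0→A] = [12, 13, 7]
r7 m[φ0→M] = [20, 17, 16]
r7 m[φ1→A] = [5, 4, 6]
r7 m[φ1→C] = [21, 22, 22]
r7 m[φ2→A] = [11, 4, 2]
r7 m[φ2→J] = [25, 24, 21]
r7 m[φ3→H] = [23, 23, 25]
r7 m[φ3→L] = [23, 22, 22]
r7 m[φ3→C] = [4, 1, 6]
r7 m[φ4→A] = [9, 4, 8]
r7 m[φ5→M] = [8, 7, 2]
r7 m[φ6→J] = [7, 8, 2]
r7 m[φ7→L] = [2, 9, 1]
r7 m[φ8→M] = [8, 5, 5]
r7 m[A→φ0] = [25, 12, 16]
r7 m[A→φ1] = [32, 21, 17]
r7 m[A→φ2] = [26, 21, 21]
r7 m[A→φ4] = [28, 21, 15]
r7 m[M→φ0] = [16, 12, 7]
r7 m[M→φ5] = [26, 19, 20]
r7 m[M→φ8] = [26, 21, 17]
r7 m[J→φ2] = [7, 8, 2]
r7 m[J→φ6] = [24, 21, 20]
r7 m[H→φ3] = [0, 0, 0]
r7 m[L→φ3] = [2, 9, 1]
r7 m[L→φ7] = [13, 12, 13]
r7 m[C→φ1] = [4, 1, 6]
r7 m[C→φ3] = [21, 22, 22]
r8 m[φ0→A] = [12, 13, 7]
r8 m[φ0→M] = [20, 17, 16]
r8 m[φ1→A] = [5, 4, 6]
r8 m[φ1→C] = [21, 22, 22]
r8 m[φ2→A] = [11, 4, 2]
r8 m[φ2→J] = [25, 24, 21]
r8 m[φ3→H] = [23, 23, 25]
r8 m[φ3→L] = [23, 22, 22]
r8 m[φ3→C] = [4, 1, 6]
r8 m[φ4→A] = [9, 4, 8]
r8 m[φ5→M] = [8, 7, 2]
r8 m[φ6→J] = [7, 8, 2]
r8 m[φ7→L] = [2, 9, 1]
r8 m[φ8→M] = [8, 5, 5]
r8 m[A→φ0] = [25, 12, 16]
r8 m[A→φ1] = [32, 21, 17]
r8 m[A→φ2] = [26, 21, 21]
r8 m[A→φ4] = [28, 21, 15]
r8 m[M→φ0] = [16, 12, 7]
r8 m[M→φ5] = [28, 22, 21]
r8 m[M→φ8] = [28, 24, 18]
r8 m[J→φ2] = [7, 8, 2]
r8 m[J→φ6] = [25, 24, 21]
r8 m[H→φ3] = [0, 0, 0]
r8 m[L→φ3] = [2, 9, 1]
r8 m[L→φ7] = [23, 22, 22]
r8 m[C→φ1] = [4, 1, 6]
r8 m[C→φ3] = [21, 22, 22]
r9 m[φ0→A] = [12, 13, 7]
r9 m[φ0→M] = [20, 17, 16]
r9 m[φ1→A] = [5, 4, 6]
r9 m[φ1→C] = [21, 22, 22]
r9 m[φ2→A] = [11, 4, 2]
r9 m[φ2→J] = [25, 24, 21]
r9 m[φ3→H] = [23, 23, 25]
r9 m[φ3→L] = [23, 22, 22]
r9 m[φ3→C] = [4, 1, 6]
r9 m[φ4→A] = [9, 4, 8]
r9 m[φ5→M] = [8, 7, 2]
r9 m[φ6→J] = [7, 8, 2]
r9 m[φ7→L] = [2, 9, 1]
r9 m[φ8→M] = [8, 5, 5]
r9 m[A→φ0] = [25, 12, 16]
r9 m[A→φ1] = [32, 21, 17]
r9 m[A→φ2] = [26, 21, 21]
r9 m[A→φ4] = [28, 21, 15]
r9 m[M→φ0] = [16, 12, 7]
r9 m[M→φ5] = [28, 22, 21]
r9 m[M→φ8] = [28, 24, 18]
r9 m[J→φ2] = [7, 8, 2]
r9 m[J→φ6] = [25, 24, 21]
r9 m[H→φ3] = [0, 0, 0]
r9 m[L→φ3] = [2, 9, 1]
r9 m[L→φ7] = [23, 22, 22]
r9 m[C→φ1] = [4, 1, 6]
r9 m[C→φ3] = [21, 22, 22]
fixed point reached at round 9
traceback from A: (A=2, M=2, J=2, H=0, L=2, C=1), score=23

assignment: (A=2, M=2, J=2, H=0, L=2, C=1); score = 23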